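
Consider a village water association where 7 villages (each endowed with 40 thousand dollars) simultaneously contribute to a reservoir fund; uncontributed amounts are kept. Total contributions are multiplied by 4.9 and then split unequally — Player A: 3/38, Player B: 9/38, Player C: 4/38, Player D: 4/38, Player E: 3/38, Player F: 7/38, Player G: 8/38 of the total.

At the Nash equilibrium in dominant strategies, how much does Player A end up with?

A player with share s gets back 4.9·s per unit contributed, so full contribution is dominant for anyone with s > 1/4.9 = 0.2041 and zero contribution is dominant for anyone below.
Player B and Player G are above the threshold, contributing 40 each; the remaining 5 contribute 0. Total contributed: 80.
Player A keeps 40 and receives 4.9 × 80 × 3/38 = 30.95 from the reservoir fund, for a payoff of 70.95.

70.95 thousand dollars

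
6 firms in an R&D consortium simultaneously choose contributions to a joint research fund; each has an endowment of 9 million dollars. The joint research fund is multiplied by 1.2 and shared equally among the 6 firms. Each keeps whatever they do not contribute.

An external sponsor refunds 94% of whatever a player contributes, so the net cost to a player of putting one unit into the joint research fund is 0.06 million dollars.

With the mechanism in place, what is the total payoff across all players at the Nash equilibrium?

115.56 million dollars

Under the mechanism each unit contributed yields (1.2/6) / 0.06 = 3.3333 back to its contributor per unit of net cost, which exceeds 1, making full contribution the dominant choice for everyone.
So the Nash equilibrium is full contribution by all 6; the group earns 6 × (9 × 0.94 + 1.2 × 9) = 115.56.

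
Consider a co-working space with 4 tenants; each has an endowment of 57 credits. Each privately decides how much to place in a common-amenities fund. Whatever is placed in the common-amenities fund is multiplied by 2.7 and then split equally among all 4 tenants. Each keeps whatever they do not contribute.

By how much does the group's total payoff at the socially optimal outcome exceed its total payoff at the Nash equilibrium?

387.60 credits

Each contributed unit returns 2.7/4 = 0.6750 to its contributor — below 1 — so contributing 0 is dominant for every player. At the Nash equilibrium everyone keeps their 57, and the group total is 4 × 57 = 228.
Each contributed unit returns 2.700 to the group as a whole (0.6750 to each of 4 players), which exceeds 1, so the social optimum is full contribution: group total = 2.700 × 228 = 615.60.
Efficiency loss = 615.60 − 228 = 387.60.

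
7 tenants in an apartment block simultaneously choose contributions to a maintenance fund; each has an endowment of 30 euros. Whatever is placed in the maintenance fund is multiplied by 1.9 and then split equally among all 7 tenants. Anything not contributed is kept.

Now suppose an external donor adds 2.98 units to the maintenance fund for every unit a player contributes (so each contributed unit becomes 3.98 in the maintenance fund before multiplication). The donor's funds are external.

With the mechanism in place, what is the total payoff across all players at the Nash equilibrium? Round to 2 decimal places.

1588.02 euros

The effective private return per unit is now 1.9 × 3.98 / 7 = 1.0803 > 1, so every player's dominant strategy flips to full contribution.
At the Nash equilibrium everyone contributes 30. Group total payoff = 1.9 × 3.98 × 210 = 1588.02.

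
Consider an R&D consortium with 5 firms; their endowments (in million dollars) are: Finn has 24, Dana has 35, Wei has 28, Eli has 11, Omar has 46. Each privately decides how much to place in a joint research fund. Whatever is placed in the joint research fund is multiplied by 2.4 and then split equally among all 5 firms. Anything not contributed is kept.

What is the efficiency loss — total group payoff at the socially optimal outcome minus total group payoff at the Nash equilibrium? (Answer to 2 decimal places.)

201.60 million dollars

The private return per contributed unit is 2.4/5 = 0.4800 < 1 for every player regardless of endowment, so the Nash equilibrium is zero contribution and the group total is Σ E_j = 24 + 35 + 28 + 11 + 46 = 144.
Each contributed unit returns 2.400 to the group, so the social optimum is full contribution by everyone: group total = 2.400 × 144 = 345.60.
Efficiency loss = (2.400 − 1) × 144 = 201.60.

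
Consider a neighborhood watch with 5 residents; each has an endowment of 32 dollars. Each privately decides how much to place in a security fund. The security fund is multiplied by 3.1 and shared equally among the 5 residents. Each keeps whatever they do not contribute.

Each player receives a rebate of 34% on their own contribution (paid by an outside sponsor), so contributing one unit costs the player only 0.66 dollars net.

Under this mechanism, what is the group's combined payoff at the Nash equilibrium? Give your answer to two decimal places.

160.00 dollars

Even with the mechanism, each unit contributed returns only (3.1/5) / 0.66 = 0.9394 per unit of net cost, so contributing nothing is still dominant.
Everyone keeps their endowment and the group total is 5 × 32 = 160.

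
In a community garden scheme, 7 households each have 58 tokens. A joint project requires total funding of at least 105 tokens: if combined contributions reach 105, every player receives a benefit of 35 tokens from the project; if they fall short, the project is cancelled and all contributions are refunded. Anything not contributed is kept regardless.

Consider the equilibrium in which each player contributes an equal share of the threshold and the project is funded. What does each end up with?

78 tokens

Equal share of the threshold: 105/7 = 15.
At this profile no one gains by cutting their contribution: any cut drops the total below 105, the project is cancelled, contributions are refunded, and the deviator ends with 58, which is less than 58 − 15 + 35 = 78. Contributing more than 15 just wastes the excess. So contributing exactly 15 is a best response.
Each player's payoff: 58 − 15 + 35 = 78.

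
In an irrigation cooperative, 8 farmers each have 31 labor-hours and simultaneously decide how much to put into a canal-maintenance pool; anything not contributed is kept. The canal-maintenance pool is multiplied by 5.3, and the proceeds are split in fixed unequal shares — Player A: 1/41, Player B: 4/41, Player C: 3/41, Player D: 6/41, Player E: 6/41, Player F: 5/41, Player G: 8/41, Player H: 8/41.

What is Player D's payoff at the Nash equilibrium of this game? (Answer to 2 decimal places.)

For player j, contributing a unit is worthwhile iff 5.3 × (j's share) ≥ 1, i.e. iff j's share is at least 0.1887.
Player G and Player H clear that bar, contributing 31 each; the remaining 6 contribute 0. Total contributed: 62.
Player D keeps 31 and receives 5.3 × 62 × 6/41 = 48.09 from the canal-maintenance pool, for a payoff of 79.09.

79.09 labor-hours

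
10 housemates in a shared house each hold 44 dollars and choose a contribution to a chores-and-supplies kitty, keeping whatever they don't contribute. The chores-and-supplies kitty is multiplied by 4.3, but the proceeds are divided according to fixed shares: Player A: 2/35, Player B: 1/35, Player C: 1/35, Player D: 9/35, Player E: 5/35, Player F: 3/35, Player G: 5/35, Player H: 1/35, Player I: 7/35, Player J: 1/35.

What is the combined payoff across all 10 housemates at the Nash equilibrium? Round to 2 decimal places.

For player j, contributing a unit is worthwhile iff 4.3 × (j's share) ≥ 1, i.e. iff j's share is at least 0.2326.
The only share above 0.2326 is Player D's 9/35, contributing 44; the remaining 9 contribute 0. Total contributed: 44.
The chores-and-supplies kitty pays out 4.3 × 44 = 189.20 in total (split across the unequal shares, but the aggregate is all that matters for the group sum).
The 9 free-riders keep 44 each, adding 396. Group total = 396 + 189.20 = 585.20.

585.20 dollars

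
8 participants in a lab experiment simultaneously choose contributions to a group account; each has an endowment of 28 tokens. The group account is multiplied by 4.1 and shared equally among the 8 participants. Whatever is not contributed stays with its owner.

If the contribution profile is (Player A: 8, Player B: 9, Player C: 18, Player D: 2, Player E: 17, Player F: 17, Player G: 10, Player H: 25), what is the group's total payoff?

Total contributed: 8 + 9 + 18 + 2 + 17 + 17 + 10 + 25 = 106; total kept: 8 × 28 − 106 = 118.
The group account pays out 4.1 × 106 = 434.60 in aggregate.
Group total = 118 + 434.60 = 552.60.

552.60 tokens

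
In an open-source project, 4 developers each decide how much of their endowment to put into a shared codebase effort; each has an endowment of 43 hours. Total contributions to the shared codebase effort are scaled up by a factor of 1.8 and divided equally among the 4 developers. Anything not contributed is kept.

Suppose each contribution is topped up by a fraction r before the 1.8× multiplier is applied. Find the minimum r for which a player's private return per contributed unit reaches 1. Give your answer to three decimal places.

With matching at rate r, one contributed unit becomes (1 + r) in the shared codebase effort and returns 1.8 × (1 + r) / 4 to the contributor.
Setting this equal to 1: 1 + r = 4/1.8 = 2.2222.
So the minimum matching rate is r = 2.2222 − 1 = 1.222.

1.222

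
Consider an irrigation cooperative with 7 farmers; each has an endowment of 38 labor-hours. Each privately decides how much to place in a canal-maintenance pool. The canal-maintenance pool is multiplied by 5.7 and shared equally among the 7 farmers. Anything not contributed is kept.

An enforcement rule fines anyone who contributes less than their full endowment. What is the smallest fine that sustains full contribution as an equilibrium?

7.06 labor-hours

Given the others contribute fully, the best deviation is to contribute 0 (any partial contribution still incurs the fine and gives up units whose private return 0.8143 is below 1).
Deviating from 38 to 0 saves 38 labor-hours but forfeits the deviator's share of the drop in the canal-maintenance pool: 5.7/7 × 38 = 30.94.
So the deviation gain is 38 − 30.94 = 7.06, and the fine must be at least 7.06 labor-hours to wipe it out.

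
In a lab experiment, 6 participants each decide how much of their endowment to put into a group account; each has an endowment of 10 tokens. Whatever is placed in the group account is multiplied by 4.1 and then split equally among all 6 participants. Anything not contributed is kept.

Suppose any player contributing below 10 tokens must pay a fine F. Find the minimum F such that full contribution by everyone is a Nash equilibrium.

Given the others contribute fully, the best deviation is to contribute 0 (any partial contribution still incurs the fine and gives up units whose private return 0.6833 is below 1).
Deviating from 10 to 0 saves 10 tokens but forfeits the deviator's share of the drop in the group account: 4.1/6 × 10 = 6.83.
So the deviation gain is 10 − 6.83 = 3.17, and the fine must be at least 3.17 tokens to wipe it out.

3.17 tokens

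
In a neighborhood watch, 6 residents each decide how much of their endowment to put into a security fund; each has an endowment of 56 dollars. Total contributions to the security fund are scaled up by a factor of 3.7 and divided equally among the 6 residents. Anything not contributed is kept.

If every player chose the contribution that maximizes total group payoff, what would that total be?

Each contributed unit returns 3.700 to the group as a whole (0.6167 to each of 6 players), which exceeds 1, so the social optimum is full contribution: group total = 3.700 × 336 = 1243.20.

1243.20 dollars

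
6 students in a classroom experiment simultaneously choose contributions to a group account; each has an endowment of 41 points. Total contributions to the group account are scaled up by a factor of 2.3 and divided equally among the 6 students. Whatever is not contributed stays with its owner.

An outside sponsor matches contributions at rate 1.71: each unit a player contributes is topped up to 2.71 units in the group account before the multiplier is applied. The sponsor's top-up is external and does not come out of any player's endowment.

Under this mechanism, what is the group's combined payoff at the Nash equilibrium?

1533.32 points

With the mechanism, a contributed unit returns 2.3 × 2.71 / 6 = 1.0388 per unit of net cost to the contributor — now above 1 — so contributing fully is weakly dominant for every player.
So the Nash equilibrium is full contribution by all 6; the group earns 2.3 × 2.71 × 246 = 1533.32.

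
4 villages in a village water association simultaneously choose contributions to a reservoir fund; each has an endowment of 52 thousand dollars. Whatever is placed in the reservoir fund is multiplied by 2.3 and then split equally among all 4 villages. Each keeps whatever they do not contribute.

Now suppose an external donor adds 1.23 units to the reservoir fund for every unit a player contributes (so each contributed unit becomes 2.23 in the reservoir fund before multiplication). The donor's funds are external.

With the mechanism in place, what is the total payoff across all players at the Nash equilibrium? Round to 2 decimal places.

1066.83 thousand dollars

With the mechanism, a contributed unit returns 2.3 × 2.23 / 4 = 1.2823 per unit of net cost to the contributor — now above 1 — so contributing fully is weakly dominant for every player.
At the Nash equilibrium everyone contributes 52. Group total payoff = 2.3 × 2.23 × 208 = 1066.83.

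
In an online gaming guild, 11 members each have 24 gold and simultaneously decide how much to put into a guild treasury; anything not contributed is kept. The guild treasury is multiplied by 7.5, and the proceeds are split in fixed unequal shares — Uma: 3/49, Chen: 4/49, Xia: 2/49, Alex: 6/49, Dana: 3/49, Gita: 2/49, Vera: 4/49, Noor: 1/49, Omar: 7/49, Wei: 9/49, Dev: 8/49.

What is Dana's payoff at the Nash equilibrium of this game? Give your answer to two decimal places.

57.06 gold

A player with share s gets back 7.5·s per unit contributed, so full contribution is dominant for anyone with s > 1/7.5 = 0.1333 and zero contribution is dominant for anyone below.
Omar, Wei and Dev clear that bar, contributing 24 each; the remaining 8 contribute 0. Total contributed: 72.
Dana keeps 24 and receives 7.5 × 72 × 3/49 = 33.06 from the guild treasury, for a payoff of 57.06.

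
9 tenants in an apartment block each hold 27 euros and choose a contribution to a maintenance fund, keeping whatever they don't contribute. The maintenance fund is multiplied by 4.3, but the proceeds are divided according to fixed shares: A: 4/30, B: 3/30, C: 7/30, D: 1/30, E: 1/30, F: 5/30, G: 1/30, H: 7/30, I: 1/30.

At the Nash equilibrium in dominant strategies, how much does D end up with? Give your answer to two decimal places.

34.74 euros

A player with share s gets back 4.3·s per unit contributed, so full contribution is dominant for anyone with s > 1/4.3 = 0.2326 and zero contribution is dominant for anyone below.
C and H clear that bar, contributing 27 each; the remaining 7 contribute 0. Total contributed: 54.
D keeps 27 and receives 4.3 × 54 × 1/30 = 7.74 from the maintenance fund, for a payoff of 34.74.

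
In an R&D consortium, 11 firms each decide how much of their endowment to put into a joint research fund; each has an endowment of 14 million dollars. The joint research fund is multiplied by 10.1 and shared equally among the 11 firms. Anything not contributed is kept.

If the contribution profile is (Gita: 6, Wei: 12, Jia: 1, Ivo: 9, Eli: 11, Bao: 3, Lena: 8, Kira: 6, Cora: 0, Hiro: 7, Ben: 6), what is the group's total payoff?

Total contributed: 6 + 12 + 1 + 9 + 11 + 3 + 8 + 6 + 0 + 7 + 6 = 69; total kept: 11 × 14 − 69 = 85.
The joint research fund pays out 10.1 × 69 = 696.90 in aggregate.
Group total = 85 + 696.90 = 781.90.

781.90 million dollars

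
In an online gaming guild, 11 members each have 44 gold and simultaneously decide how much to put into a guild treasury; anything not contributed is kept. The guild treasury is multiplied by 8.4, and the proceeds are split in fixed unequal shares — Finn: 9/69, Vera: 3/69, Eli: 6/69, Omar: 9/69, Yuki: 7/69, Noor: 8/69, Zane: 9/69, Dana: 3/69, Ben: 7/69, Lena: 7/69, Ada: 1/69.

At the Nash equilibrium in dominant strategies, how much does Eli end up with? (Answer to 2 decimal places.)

140.42 gold

For player j, contributing a unit is worthwhile iff 8.4 × (j's share) ≥ 1, i.e. iff j's share is at least 0.1190.
Finn, Omar and Zane are above the threshold, contributing 44 each; the remaining 8 contribute 0. Total contributed: 132.
Eli keeps 44 and receives 8.4 × 132 × 6/69 = 96.42 from the guild treasury, for a payoff of 140.42.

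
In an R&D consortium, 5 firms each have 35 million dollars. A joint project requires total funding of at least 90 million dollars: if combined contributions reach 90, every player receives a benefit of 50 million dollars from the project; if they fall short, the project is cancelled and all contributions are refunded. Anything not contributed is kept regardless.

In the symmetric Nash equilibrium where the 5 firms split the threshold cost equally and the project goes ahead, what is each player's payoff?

67 million dollars

Equal share of the threshold: 90/5 = 18.
At this profile no one gains by cutting their contribution: any cut drops the total below 90, the project is cancelled, contributions are refunded, and the deviator ends with 35, which is less than 35 − 18 + 50 = 67. Contributing more than 18 just wastes the excess. So contributing exactly 18 is a best response.
Each player's payoff: 35 − 18 + 50 = 67.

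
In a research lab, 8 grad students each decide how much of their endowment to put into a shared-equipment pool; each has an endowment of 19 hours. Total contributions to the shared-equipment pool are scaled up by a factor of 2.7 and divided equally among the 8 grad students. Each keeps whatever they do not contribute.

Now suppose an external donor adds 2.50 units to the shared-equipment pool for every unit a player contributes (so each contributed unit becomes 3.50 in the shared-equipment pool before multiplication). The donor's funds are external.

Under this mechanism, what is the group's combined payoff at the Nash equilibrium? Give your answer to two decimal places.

1436.40 hours

The effective private return per unit is now 2.7 × 3.50 / 8 = 1.1813 > 1, so every player's dominant strategy flips to full contribution.
At the Nash equilibrium everyone contributes 19. Group total payoff = 2.7 × 3.50 × 152 = 1436.40.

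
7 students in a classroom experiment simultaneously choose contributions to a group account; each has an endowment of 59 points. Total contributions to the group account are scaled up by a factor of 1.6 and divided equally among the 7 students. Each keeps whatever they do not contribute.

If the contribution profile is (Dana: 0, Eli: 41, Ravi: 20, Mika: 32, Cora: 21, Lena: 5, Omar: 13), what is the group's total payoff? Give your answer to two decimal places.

Total contributed: 0 + 41 + 20 + 32 + 21 + 5 + 13 = 132; total kept: 7 × 59 − 132 = 281.
The group account pays out 1.6 × 132 = 211.20 in aggregate.
Group total = 281 + 211.20 = 492.20.

492.20 points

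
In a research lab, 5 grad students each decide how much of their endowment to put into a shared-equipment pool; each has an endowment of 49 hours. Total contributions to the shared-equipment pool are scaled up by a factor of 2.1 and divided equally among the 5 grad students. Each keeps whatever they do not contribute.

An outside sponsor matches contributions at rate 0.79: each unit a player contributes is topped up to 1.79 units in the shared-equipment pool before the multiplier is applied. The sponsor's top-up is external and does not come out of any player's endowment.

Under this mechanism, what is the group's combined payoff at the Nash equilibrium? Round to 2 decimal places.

The effective private return is 2.1 × 1.79 / 5 = 0.7518, which is still under 1, so the mechanism doesn't change anyone's dominant strategy: zero contribution.
Everyone keeps their endowment and the group total is 5 × 49 = 245.

245.00 hours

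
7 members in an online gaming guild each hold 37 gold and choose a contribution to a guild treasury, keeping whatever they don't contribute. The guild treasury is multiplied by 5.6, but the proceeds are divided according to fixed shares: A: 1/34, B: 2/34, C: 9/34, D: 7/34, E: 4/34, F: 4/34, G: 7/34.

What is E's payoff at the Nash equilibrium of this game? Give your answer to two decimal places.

Each unit j contributes comes back to j as 5.6 × (j's share), so j prefers to contribute only if that share exceeds 1/5.6 = 0.1786; otherwise keeping the unit dominates.
C, D and G clear that bar, contributing 37 each; the remaining 4 contribute 0. Total contributed: 111.
E keeps 37 and receives 5.6 × 111 × 4/34 = 73.13 from the guild treasury, for a payoff of 110.13.

110.13 gold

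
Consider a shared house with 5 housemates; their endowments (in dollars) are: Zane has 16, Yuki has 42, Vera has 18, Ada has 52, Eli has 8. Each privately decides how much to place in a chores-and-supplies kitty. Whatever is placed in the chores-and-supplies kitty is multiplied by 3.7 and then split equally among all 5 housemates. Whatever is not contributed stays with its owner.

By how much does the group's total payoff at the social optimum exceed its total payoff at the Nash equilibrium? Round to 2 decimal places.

367.20 dollars

The private return per contributed unit is 3.7/5 = 0.7400 < 1 for every player regardless of endowment, so the Nash equilibrium is zero contribution and the group total is Σ E_j = 16 + 42 + 18 + 52 + 8 = 136.
Each contributed unit returns 3.700 to the group, so the social optimum is full contribution by everyone: group total = 3.700 × 136 = 503.20.
Efficiency loss = (3.700 − 1) × 136 = 367.20.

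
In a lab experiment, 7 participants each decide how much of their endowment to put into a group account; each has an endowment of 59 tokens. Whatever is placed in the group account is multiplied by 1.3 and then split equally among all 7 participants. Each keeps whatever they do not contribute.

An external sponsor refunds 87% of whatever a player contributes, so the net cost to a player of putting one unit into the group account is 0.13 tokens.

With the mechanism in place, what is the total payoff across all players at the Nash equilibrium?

896.21 tokens

Under the mechanism each unit contributed yields (1.3/7) / 0.13 = 1.4286 back to its contributor per unit of net cost, which exceeds 1, making full contribution the dominant choice for everyone.
So the Nash equilibrium is full contribution by all 7; the group earns 7 × (59 × 0.87 + 1.3 × 59) = 896.21.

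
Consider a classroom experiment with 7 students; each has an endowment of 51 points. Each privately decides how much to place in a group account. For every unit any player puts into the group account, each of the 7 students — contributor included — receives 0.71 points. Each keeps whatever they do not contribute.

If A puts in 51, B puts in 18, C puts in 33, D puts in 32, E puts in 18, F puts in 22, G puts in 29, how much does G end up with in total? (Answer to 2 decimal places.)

166.13 points

Total contributed: 51 + 18 + 33 + 32 + 18 + 22 + 29 = 203.
Each receives 0.71 × 203 = 144.13 from the group account.
G keeps 51 − 29 = 22, so G's payoff is 22 + 144.13 = 166.13.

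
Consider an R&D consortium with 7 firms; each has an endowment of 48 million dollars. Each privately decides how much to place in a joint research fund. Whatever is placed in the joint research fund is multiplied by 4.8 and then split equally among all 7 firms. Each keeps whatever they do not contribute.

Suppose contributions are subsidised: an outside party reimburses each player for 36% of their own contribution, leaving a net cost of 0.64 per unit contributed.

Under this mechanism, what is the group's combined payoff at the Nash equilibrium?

1733.76 million dollars

The effective private return per unit is now (4.8/7) / 0.64 = 1.0714 > 1, so every player's dominant strategy flips to full contribution.
So the Nash equilibrium is full contribution by all 7; the group earns 7 × (48 × 0.36 + 4.8 × 48) = 1733.76.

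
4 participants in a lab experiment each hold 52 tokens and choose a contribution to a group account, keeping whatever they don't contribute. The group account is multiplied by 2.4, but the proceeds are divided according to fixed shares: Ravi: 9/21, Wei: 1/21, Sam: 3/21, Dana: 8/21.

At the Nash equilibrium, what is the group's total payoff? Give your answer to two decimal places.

280.80 tokens

Player j's private return per contributed unit is 2.4 × (j's share). Contributing is weakly dominant for j when that share is at least 1/2.4 = 0.4167, and contributing 0 is dominant otherwise.
Only Ravi (9/21) clears that bar, contributing 52; the remaining 3 contribute 0. Total contributed: 52.
The group account pays out 2.4 × 52 = 124.80 in total (split across the unequal shares, but the aggregate is all that matters for the group sum).
The 3 free-riders keep 52 each, adding 156. Group total = 156 + 124.80 = 280.80.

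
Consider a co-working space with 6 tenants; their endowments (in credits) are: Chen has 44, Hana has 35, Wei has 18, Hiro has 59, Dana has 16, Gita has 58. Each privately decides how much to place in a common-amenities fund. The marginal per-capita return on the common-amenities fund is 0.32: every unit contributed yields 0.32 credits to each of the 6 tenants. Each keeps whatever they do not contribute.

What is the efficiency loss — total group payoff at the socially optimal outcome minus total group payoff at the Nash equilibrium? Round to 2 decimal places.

The private return per contributed unit is 0.32 < 1 for everyone, so the Nash equilibrium is zero contribution and the group total is Σ E_j = 44 + 35 + 18 + 59 + 16 + 58 = 230.
Each contributed unit returns 1.920 to the group, so the social optimum is full contribution by everyone: group total = 1.920 × 230 = 441.60.
Efficiency loss = (1.920 − 1) × 230 = 211.60.

211.60 credits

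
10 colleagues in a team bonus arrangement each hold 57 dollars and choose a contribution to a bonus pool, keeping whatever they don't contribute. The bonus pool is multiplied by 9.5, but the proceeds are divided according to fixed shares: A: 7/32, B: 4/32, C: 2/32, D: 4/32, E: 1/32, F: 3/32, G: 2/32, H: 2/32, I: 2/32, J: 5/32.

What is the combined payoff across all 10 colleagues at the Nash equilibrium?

A player with share s gets back 9.5·s per unit contributed, so full contribution is dominant for anyone with s > 1/9.5 = 0.1053 and zero contribution is dominant for anyone below.
A, B, D and J clear that bar, contributing 57 each; the remaining 6 contribute 0. Total contributed: 228.
The bonus pool pays out 9.5 × 228 = 2166.00 in total (split across the unequal shares, but the aggregate is all that matters for the group sum).
The 6 free-riders keep 57 each, adding 342. Group total = 342 + 2166.00 = 2508.00.

2508.00 dollars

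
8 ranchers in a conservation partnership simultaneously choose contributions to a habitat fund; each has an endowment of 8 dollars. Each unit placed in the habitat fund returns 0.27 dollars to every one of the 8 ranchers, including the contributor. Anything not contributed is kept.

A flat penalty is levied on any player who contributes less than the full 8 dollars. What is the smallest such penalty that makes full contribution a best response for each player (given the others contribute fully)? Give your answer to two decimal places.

Given the others contribute fully, the best deviation is to contribute 0 (any partial contribution still incurs the fine and gives up units whose private return 0.27 is below 1).
Deviating from 8 to 0 saves 8 dollars but forfeits the deviator's share of the drop in the habitat fund: 0.27 × 8 = 2.16.
So the deviation gain is 8 − 2.16 = 5.84, and the fine must be at least 5.84 dollars to wipe it out.

5.84 dollars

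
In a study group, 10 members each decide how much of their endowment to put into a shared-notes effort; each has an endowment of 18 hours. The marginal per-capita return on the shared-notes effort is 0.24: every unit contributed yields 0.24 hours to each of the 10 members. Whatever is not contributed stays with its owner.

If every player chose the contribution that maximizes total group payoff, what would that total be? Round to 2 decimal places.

432.00 hours

Each contributed unit returns 2.400 to the group as a whole (0.24 to each of 10 players), which exceeds 1, so the social optimum is full contribution: group total = 2.400 × 180 = 432.00.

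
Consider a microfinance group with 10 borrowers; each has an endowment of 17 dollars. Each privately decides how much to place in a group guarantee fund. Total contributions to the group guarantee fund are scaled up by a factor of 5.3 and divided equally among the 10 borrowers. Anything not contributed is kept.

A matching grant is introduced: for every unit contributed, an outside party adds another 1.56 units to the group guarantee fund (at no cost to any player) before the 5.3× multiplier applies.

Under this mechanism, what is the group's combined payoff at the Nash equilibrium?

2306.56 dollars

The effective private return per unit is now 5.3 × 2.56 / 10 = 1.3568 > 1, so every player's dominant strategy flips to full contribution.
At the Nash equilibrium everyone contributes 17. Group total payoff = 5.3 × 2.56 × 170 = 2306.56.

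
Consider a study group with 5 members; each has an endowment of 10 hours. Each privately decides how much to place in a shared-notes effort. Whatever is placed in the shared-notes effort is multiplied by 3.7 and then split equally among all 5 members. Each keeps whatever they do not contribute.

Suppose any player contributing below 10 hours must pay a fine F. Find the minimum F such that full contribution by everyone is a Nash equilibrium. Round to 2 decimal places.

Given the others contribute fully, the best deviation is to contribute 0 (any partial contribution still incurs the fine and gives up units whose private return 0.7400 is below 1).
Deviating from 10 to 0 saves 10 hours but forfeits the deviator's share of the drop in the shared-notes effort: 3.7/5 × 10 = 7.40.
So the deviation gain is 10 − 7.40 = 2.60, and the fine must be at least 2.60 hours to wipe it out.

2.60 hours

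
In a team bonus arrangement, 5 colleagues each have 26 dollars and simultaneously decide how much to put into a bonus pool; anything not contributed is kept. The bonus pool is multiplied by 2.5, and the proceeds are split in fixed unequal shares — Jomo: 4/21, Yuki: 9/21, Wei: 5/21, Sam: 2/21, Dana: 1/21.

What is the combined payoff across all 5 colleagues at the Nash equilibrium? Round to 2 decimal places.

169.00 dollars

Each unit j contributes comes back to j as 2.5 × (j's share), so j prefers to contribute only if that share exceeds 1/2.5 = 0.4000; otherwise keeping the unit dominates.
Only Yuki (9/21) clears that bar, contributing 26; the remaining 4 contribute 0. Total contributed: 26.
The bonus pool pays out 2.5 × 26 = 65.00 in total (split across the unequal shares, but the aggregate is all that matters for the group sum).
The 4 free-riders keep 26 each, adding 104. Group total = 104 + 65.00 = 169.00.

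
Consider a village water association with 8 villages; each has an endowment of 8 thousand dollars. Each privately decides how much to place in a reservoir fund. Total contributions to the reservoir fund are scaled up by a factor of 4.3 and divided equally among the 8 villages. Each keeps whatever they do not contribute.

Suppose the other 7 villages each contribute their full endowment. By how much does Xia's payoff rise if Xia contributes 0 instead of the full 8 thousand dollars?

3.70 thousand dollars

Switching from a contribution of 8 to 0 lets Xia keep an extra 8 thousand dollars, but lowers the reservoir fund by 8, which costs Xia their own share of that drop: 4.3/8 × 8 = 4.30.
Net gain = 8 − 4.30 = 3.70. The private return per contributed unit (0.5375) is below 1, so free-riding is indeed the best response regardless of what the others do.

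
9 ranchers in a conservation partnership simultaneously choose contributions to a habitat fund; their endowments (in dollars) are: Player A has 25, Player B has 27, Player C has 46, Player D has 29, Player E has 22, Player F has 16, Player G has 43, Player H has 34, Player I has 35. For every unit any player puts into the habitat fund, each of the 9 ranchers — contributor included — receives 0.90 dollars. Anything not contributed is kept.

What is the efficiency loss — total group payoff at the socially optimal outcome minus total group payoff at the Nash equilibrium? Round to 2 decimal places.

The private return per contributed unit is 0.90 < 1 for everyone, so the Nash equilibrium is zero contribution and the group total is Σ E_j = 25 + 27 + 46 + 29 + 22 + 16 + 43 + 34 + 35 = 277.
Each contributed unit returns 8.100 to the group, so the social optimum is full contribution by everyone: group total = 8.100 × 277 = 2243.70.
Efficiency loss = (8.100 − 1) × 277 = 1966.70.

1966.70 dollars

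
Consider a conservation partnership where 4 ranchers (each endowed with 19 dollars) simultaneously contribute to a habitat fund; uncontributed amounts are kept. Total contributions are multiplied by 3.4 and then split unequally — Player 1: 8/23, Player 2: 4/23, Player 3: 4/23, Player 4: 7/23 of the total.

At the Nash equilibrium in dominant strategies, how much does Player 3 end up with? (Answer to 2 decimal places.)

Each unit j contributes comes back to j as 3.4 × (j's share), so j prefers to contribute only if that share exceeds 1/3.4 = 0.2941; otherwise keeping the unit dominates.
The shares above 0.2941 belong to Player 1 and Player 4, contributing 19 each; the remaining 2 contribute 0. Total contributed: 38.
Player 3 keeps 19 and receives 3.4 × 38 × 4/23 = 22.47 from the habitat fund, for a payoff of 41.47.

41.47 dollars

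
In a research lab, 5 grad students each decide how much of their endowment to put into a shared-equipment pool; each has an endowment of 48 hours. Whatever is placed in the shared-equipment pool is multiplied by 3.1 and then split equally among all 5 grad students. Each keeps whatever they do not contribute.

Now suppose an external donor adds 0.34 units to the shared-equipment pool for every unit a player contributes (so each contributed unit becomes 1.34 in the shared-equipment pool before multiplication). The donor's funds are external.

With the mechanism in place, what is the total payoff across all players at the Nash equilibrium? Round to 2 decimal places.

240.00 hours

The effective private return is 3.1 × 1.34 / 5 = 0.8308, which is still under 1, so the mechanism doesn't change anyone's dominant strategy: zero contribution.
Everyone keeps their endowment and the group total is 5 × 48 = 240.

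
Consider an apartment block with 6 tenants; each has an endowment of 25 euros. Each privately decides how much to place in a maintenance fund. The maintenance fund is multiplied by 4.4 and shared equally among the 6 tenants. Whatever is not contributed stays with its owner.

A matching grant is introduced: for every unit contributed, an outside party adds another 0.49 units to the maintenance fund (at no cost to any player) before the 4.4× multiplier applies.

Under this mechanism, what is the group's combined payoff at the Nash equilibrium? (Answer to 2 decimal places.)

983.40 euros

The effective private return per unit is now 4.4 × 1.49 / 6 = 1.0927 > 1, so every player's dominant strategy flips to full contribution.
So the Nash equilibrium is full contribution by all 6; the group earns 4.4 × 1.49 × 150 = 983.40.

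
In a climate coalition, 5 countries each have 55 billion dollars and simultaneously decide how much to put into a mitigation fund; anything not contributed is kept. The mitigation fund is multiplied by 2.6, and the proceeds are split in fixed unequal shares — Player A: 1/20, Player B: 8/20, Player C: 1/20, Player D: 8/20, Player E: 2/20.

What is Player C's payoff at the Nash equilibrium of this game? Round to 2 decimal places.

Each unit j contributes comes back to j as 2.6 × (j's share), so j prefers to contribute only if that share exceeds 1/2.6 = 0.3846; otherwise keeping the unit dominates.
The shares above 0.3846 belong to Player B and Player D, contributing 55 each; the remaining 3 contribute 0. Total contributed: 110.
Player C keeps 55 and receives 2.6 × 110 × 1/20 = 14.30 from the mitigation fund, for a payoff of 69.30.

69.30 billion dollars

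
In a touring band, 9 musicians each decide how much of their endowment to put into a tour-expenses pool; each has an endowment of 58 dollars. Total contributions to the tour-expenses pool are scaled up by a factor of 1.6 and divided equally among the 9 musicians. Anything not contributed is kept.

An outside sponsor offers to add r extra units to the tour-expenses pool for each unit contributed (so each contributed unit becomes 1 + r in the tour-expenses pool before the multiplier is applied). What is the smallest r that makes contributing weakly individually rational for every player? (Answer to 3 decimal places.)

With matching at rate r, one contributed unit becomes (1 + r) in the tour-expenses pool and returns 1.6 × (1 + r) / 9 to the contributor.
Setting this equal to 1: 1 + r = 9/1.6 = 5.6250.
So the minimum matching rate is r = 5.6250 − 1 = 4.625.

4.625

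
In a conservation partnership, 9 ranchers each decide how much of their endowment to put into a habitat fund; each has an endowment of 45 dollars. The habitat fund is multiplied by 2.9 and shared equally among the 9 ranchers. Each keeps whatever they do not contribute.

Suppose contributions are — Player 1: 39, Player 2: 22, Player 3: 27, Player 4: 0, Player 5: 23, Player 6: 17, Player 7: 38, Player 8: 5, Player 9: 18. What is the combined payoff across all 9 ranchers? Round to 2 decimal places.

Total contributed: 39 + 22 + 27 + 0 + 23 + 17 + 38 + 5 + 18 = 189; total kept: 9 × 45 − 189 = 216.
The habitat fund pays out 2.9 × 189 = 548.10 in aggregate.
Group total = 216 + 548.10 = 764.10.

764.10 dollars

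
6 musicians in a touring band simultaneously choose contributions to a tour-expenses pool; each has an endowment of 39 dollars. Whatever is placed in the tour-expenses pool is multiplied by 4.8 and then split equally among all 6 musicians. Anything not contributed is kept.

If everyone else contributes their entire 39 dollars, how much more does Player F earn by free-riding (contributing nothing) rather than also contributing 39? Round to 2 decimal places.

Switching from a contribution of 39 to 0 lets Player F keep an extra 39 dollars, but lowers the tour-expenses pool by 39, which costs Player F their own share of that drop: 4.8/6 × 39 = 31.20.
Net gain = 39 − 31.20 = 7.80. The private return per contributed unit (0.8000) is below 1, so free-riding is indeed the best response regardless of what the others do.

7.80 dollars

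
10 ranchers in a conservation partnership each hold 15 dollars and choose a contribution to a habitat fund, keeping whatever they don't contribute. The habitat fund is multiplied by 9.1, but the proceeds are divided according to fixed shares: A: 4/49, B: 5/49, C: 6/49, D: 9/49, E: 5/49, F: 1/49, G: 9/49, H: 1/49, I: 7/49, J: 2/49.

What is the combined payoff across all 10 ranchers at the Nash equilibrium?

A player with share s gets back 9.1·s per unit contributed, so full contribution is dominant for anyone with s > 1/9.1 = 0.1099 and zero contribution is dominant for anyone below.
The shares above 0.1099 belong to C, D, G and I, contributing 15 each; the remaining 6 contribute 0. Total contributed: 60.
The habitat fund pays out 9.1 × 60 = 546.00 in total (split across the unequal shares, but the aggregate is all that matters for the group sum).
The 6 free-riders keep 15 each, adding 90. Group total = 90 + 546.00 = 636.00.

636.00 dollars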